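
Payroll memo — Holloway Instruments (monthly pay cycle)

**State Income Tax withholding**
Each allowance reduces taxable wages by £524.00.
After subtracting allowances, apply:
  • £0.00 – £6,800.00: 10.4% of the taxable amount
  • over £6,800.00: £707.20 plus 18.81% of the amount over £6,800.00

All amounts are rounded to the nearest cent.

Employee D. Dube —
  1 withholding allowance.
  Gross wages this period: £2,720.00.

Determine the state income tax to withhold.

State Income Tax: taxable = £2,720.00 − 1×£524.00 = £2,196.00
  10.4% × £2,196.00 = £228.38

£228.38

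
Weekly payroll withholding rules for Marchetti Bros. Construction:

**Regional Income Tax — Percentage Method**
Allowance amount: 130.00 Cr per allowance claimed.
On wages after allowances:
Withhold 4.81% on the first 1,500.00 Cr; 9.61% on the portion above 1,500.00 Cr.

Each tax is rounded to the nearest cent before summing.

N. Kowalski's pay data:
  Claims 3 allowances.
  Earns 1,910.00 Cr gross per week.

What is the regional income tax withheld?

74.07 Cr

Regional Income Tax: taxable = 1,910.00 Cr − 3×130.00 Cr = 1,520.00 Cr
  72.15 Cr + 9.61% × (1,520.00 Cr − 1,500.00 Cr) = 72.15 Cr + 9.61% × 20.00 Cr = 74.07 Cr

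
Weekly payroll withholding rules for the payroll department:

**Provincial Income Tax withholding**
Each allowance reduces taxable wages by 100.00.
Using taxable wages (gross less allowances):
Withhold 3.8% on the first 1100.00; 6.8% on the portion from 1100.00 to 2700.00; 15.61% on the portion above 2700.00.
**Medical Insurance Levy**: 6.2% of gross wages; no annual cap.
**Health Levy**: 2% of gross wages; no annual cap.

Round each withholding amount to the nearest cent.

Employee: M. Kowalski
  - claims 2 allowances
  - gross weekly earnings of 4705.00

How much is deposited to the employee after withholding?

Provincial Income Tax: taxable = 4705.00 − 2×100.00 = 4505.00
  150.60 + 15.61% × (4505.00 − 2700.00) = 150.60 + 15.61% × 1805.00 = 432.36
Medical Insurance Levy: 6.2% × 4705.00 = 291.71
Health Levy: 2% × 4705.00 = 94.10
Total withheld: 432.36 + 291.71 + 94.10 = 818.17
Net pay: 4705.00 − 818.17 = 3886.83

3886.83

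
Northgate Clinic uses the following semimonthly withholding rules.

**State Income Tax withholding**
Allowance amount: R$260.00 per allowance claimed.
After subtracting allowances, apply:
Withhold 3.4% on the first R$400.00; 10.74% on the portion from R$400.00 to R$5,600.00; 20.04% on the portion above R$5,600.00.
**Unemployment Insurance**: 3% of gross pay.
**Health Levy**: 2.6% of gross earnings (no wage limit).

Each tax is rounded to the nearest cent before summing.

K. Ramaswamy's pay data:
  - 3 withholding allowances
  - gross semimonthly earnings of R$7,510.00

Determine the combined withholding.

State Income Tax: taxable = R$7,510.00 − 3×R$260.00 = R$6,730.00
  R$572.08 + 20.04% × (R$6,730.00 − R$5,600.00) = R$572.08 + 20.04% × R$1,130.00 = R$798.53
Unemployment Insurance: 3% × R$7,510.00 = R$225.30
Health Levy: 2.6% × R$7,510.00 = R$195.26
Total: R$798.53 + R$225.30 + R$195.26 = R$1,219.09

R$1,219.09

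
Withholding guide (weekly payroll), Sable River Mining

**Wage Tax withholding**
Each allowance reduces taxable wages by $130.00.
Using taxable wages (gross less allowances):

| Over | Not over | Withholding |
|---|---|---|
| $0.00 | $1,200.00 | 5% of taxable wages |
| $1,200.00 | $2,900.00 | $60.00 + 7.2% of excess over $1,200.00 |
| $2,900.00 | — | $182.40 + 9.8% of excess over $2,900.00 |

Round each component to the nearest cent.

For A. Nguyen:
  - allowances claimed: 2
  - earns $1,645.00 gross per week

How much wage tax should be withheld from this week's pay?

$73.32

Wage Tax: taxable = $1,645.00 − 2×$130.00 = $1,385.00
  $60.00 + 7.2% × ($1,385.00 − $1,200.00) = $60.00 + 7.2% × $185.00 = $73.32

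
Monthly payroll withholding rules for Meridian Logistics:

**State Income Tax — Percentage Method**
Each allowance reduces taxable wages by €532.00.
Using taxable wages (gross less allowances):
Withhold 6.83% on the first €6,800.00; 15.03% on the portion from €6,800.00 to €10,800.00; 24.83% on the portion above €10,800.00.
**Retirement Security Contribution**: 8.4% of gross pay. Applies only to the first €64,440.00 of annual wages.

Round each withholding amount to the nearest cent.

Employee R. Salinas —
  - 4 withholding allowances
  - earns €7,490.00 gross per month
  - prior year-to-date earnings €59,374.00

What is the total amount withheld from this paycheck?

€791.76

State Income Tax: taxable = €7,490.00 − 4×€532.00 = €5,362.00
  6.83% × €5,362.00 = €366.22
Retirement Security Contribution: cap €64,440.00 − YTD €59,374.00 = €5,066.00 subject; 8.4% × €5,066.00 = €425.54
Total: €366.22 + €425.54 = €791.76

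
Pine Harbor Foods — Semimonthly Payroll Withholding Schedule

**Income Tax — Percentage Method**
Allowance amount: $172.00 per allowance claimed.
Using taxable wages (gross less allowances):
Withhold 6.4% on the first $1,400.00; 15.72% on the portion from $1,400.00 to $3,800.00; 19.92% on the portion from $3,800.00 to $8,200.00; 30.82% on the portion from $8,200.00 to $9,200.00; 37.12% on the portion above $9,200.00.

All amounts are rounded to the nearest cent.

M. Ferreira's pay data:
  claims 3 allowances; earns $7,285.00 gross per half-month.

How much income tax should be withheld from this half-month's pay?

$1,058.30

Income Tax: taxable = $7,285.00 − 3×$172.00 = $6,769.00
  $466.88 + 19.92% × ($6,769.00 − $3,800.00) = $466.88 + 19.92% × $2,969.00 = $1,058.30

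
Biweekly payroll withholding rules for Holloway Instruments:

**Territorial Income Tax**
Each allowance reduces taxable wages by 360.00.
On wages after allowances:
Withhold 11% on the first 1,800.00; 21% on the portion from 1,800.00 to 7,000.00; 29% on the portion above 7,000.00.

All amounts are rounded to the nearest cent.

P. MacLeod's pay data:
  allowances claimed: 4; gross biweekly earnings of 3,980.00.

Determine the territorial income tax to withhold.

Territorial Income Tax: taxable = 3,980.00 − 4×360.00 = 2,540.00
  198.00 + 21% × (2,540.00 − 1,800.00) = 198.00 + 21% × 740.00 = 353.40

353.40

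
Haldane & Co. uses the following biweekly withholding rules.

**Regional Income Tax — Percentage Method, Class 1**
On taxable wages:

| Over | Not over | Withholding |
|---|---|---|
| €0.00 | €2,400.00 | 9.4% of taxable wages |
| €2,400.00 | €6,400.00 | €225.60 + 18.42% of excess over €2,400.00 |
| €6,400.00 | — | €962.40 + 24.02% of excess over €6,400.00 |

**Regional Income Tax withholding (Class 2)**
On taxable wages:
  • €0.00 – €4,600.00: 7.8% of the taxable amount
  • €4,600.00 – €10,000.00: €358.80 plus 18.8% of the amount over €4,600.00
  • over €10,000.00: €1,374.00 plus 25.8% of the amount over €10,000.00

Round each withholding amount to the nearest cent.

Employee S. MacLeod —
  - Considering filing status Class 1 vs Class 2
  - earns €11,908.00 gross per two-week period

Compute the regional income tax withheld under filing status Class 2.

€1,866.26

Regional Income Tax (Class 2): taxable = €11,908.00
  €1,374.00 + 25.8% × (€11,908.00 − €10,000.00) = €1,374.00 + 25.8% × €1,908.00 = €1,866.26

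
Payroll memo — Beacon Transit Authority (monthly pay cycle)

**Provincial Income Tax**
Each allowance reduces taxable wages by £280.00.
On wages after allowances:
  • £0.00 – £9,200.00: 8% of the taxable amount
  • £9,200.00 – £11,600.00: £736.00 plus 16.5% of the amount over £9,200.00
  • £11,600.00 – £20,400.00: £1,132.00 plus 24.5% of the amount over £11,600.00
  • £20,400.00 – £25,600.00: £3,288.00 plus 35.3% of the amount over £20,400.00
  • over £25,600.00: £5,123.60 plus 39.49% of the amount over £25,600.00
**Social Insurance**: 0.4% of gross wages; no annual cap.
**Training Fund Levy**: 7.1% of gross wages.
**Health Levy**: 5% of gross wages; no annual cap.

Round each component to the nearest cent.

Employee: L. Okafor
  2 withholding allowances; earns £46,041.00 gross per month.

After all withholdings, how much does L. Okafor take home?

Provincial Income Tax: taxable = £46,041.00 − 2×£280.00 = £45,481.00
  £5,123.60 + 39.49% × (£45,481.00 − £25,600.00) = £5,123.60 + 39.49% × £19,881.00 = £12,974.61
Social Insurance: 0.4% × £46,041.00 = £184.16
Training Fund Levy: 7.1% × £46,041.00 = £3,268.91
Health Levy: 5% × £46,041.00 = £2,302.05
Total withheld: £12,974.61 + £184.16 + £3,268.91 + £2,302.05 = £18,729.73
Net pay: £46,041.00 − £18,729.73 = £27,311.27

£27,311.27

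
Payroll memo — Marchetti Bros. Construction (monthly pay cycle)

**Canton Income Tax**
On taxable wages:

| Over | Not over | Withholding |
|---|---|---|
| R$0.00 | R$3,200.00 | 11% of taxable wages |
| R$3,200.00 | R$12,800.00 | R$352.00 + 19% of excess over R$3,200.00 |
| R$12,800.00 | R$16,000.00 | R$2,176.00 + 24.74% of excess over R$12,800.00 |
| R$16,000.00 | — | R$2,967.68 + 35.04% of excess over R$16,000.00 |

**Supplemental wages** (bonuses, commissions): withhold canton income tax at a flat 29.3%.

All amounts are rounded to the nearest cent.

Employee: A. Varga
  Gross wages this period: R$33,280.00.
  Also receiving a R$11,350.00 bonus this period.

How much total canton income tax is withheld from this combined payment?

R$12,348.14

Canton Income Tax: taxable = R$33,280.00
  R$2,967.68 + 35.04% × (R$33,280.00 − R$16,000.00) = R$2,967.68 + 35.04% × R$17,280.00 = R$9,022.59
Supplemental (29.3% flat on bonus): 29.3% × R$11,350.00 = R$3,325.55
Total canton income tax: R$9,022.59 + R$3,325.55 = R$12,348.14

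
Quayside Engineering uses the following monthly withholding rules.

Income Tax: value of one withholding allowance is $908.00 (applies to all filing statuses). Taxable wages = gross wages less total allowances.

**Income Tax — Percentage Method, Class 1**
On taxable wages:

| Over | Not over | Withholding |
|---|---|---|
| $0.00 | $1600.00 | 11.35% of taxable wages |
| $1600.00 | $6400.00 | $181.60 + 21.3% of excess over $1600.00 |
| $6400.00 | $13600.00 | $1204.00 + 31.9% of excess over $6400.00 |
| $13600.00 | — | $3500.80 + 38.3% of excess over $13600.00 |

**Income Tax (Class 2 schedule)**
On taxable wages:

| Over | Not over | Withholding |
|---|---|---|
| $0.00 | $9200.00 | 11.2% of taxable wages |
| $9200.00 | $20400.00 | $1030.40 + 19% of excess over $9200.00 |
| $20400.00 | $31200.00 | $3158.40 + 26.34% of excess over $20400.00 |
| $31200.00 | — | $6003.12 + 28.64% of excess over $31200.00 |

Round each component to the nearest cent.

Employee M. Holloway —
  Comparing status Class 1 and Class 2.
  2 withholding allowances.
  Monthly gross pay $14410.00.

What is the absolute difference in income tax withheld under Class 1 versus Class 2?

Income Tax (Class 1): taxable = $14410.00 − 2×$908.00 = $12594.00
  $1204.00 + 31.9% × ($12594.00 − $6400.00) = $1204.00 + 31.9% × $6194.00 = $3179.89
Income Tax (Class 2): taxable = $14410.00 − 2×$908.00 = $12594.00
  $1030.40 + 19% × ($12594.00 − $9200.00) = $1030.40 + 19% × $3394.00 = $1675.26
Difference: |$3179.89 − $1675.26| = $1504.63 (higher under Class 1)

$1504.63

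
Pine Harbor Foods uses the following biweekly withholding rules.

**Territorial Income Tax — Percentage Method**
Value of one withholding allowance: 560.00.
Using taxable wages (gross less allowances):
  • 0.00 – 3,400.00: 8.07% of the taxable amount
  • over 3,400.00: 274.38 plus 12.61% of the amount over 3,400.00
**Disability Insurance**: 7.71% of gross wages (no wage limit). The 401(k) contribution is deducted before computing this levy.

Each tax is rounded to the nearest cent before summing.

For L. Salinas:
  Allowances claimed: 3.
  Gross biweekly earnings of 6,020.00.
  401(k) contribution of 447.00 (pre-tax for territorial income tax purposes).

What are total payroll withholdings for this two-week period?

766.23

Territorial Income Tax: taxable = 6,020.00 − 447.00 − 3×560.00 = 3,893.00
  274.38 + 12.61% × (3,893.00 − 3,400.00) = 274.38 + 12.61% × 493.00 = 336.55
Disability Insurance: 7.71% × 5,573.00 = 429.68
Total: 336.55 + 429.68 = 766.23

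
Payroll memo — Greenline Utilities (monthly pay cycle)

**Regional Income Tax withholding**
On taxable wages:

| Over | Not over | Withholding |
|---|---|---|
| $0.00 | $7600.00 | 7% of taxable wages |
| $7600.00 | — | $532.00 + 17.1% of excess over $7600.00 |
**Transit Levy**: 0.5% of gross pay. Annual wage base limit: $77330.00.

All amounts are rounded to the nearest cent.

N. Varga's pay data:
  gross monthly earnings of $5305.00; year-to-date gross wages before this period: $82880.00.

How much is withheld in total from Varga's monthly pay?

$371.35

Regional Income Tax: taxable = $5305.00
  7% × $5305.00 = $371.35
Transit Levy: YTD $82880.00 ≥ cap $77330.00 → $0.00
Total: $371.35 + $0.00 = $371.35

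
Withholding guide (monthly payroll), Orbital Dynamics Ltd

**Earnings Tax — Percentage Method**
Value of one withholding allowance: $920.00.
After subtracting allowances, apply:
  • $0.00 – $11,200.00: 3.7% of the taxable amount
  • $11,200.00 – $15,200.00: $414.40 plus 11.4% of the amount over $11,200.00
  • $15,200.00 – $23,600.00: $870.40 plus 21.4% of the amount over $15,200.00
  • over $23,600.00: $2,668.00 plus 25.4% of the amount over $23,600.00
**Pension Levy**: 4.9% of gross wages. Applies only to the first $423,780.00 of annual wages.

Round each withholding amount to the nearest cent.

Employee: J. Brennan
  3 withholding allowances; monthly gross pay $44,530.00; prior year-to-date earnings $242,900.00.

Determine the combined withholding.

$9,465.15

Earnings Tax: taxable = $44,530.00 − 3×$920.00 = $41,770.00
  $2,668.00 + 25.4% × ($41,770.00 − $23,600.00) = $2,668.00 + 25.4% × $18,170.00 = $7,283.18
Pension Levy: 4.9% × $44,530.00 = $2,181.97
Total: $7,283.18 + $2,181.97 = $9,465.15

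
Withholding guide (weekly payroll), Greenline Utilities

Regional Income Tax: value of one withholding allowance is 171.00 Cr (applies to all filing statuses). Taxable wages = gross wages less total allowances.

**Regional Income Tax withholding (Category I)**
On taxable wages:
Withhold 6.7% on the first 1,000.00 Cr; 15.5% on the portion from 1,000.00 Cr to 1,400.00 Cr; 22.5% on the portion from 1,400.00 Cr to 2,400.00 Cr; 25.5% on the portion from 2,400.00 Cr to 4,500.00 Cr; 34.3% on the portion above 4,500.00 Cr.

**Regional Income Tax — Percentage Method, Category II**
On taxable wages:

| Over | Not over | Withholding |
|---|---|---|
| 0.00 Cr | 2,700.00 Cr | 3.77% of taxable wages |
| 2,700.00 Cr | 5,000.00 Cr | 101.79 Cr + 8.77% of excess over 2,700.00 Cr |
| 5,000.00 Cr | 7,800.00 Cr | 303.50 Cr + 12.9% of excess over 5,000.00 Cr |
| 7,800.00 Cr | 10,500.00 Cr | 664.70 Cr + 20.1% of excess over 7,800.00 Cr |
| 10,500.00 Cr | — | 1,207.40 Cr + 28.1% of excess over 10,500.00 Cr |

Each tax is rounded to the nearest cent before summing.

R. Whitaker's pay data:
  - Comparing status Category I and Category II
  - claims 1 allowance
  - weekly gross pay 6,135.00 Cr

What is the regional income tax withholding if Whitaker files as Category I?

1,391.65 Cr

Regional Income Tax (Category I): taxable = 6,135.00 Cr − 1×171.00 Cr = 5,964.00 Cr
  889.50 Cr + 34.3% × (5,964.00 Cr − 4,500.00 Cr) = 889.50 Cr + 34.3% × 1,464.00 Cr = 1,391.65 Cr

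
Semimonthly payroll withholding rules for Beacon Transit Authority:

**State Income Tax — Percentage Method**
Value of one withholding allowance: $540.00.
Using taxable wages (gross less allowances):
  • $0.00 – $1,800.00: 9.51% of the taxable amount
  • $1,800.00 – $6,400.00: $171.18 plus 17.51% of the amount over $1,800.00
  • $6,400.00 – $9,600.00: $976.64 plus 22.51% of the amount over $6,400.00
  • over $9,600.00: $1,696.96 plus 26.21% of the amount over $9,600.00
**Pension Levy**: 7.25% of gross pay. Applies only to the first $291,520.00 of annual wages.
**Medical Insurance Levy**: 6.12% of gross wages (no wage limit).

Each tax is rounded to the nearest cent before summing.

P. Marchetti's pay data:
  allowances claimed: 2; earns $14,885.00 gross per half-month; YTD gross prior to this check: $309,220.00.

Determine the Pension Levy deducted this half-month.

$0.00

Pension Levy: YTD $309,220.00 ≥ cap $291,520.00 → $0.00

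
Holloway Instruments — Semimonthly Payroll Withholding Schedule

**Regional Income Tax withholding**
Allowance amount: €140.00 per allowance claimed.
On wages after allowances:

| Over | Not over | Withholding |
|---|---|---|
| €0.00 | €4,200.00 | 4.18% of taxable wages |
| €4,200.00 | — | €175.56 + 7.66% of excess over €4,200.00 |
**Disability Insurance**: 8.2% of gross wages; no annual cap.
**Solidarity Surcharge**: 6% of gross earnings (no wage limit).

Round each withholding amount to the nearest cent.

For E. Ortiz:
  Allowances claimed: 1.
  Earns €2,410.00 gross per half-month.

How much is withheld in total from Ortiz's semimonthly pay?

€437.11

Regional Income Tax: taxable = €2,410.00 − 1×€140.00 = €2,270.00
  4.18% × €2,270.00 = €94.89
Disability Insurance: 8.2% × €2,410.00 = €197.62
Solidarity Surcharge: 6% × €2,410.00 = €144.60
Total: €94.89 + €197.62 + €144.60 = €437.11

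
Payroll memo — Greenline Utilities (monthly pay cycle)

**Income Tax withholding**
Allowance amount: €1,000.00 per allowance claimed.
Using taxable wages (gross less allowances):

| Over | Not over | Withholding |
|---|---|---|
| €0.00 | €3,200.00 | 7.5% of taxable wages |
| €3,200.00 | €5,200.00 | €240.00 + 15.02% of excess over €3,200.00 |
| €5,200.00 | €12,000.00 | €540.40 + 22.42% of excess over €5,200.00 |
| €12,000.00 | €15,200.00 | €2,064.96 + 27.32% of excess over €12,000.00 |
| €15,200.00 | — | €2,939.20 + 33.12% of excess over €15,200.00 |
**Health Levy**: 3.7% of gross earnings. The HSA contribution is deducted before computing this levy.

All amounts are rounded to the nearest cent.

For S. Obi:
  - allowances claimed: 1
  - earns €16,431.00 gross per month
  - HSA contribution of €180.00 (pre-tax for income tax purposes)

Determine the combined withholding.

€3,557.38

Income Tax: taxable = €16,431.00 − €180.00 − 1×€1,000.00 = €15,251.00
  €2,939.20 + 33.12% × (€15,251.00 − €15,200.00) = €2,939.20 + 33.12% × €51.00 = €2,956.09
Health Levy: 3.7% × €16,251.00 = €601.29
Total: €2,956.09 + €601.29 = €3,557.38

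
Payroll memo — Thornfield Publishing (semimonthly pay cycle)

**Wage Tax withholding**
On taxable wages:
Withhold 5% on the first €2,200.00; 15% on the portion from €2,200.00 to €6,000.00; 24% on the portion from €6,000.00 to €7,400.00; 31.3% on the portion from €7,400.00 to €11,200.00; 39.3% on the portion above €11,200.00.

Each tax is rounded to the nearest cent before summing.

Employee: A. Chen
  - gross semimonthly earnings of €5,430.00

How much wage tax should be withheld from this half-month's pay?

Wage Tax: taxable = €5,430.00
  €110.00 + 15% × (€5,430.00 − €2,200.00) = €110.00 + 15% × €3,230.00 = €594.50

€594.50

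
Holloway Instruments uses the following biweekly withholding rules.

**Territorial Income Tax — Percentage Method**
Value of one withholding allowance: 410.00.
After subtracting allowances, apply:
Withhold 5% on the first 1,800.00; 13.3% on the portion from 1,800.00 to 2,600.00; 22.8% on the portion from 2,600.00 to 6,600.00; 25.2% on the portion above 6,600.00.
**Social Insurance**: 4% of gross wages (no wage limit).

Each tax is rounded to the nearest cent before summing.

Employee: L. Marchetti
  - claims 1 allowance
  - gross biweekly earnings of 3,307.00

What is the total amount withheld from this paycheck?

Territorial Income Tax: taxable = 3,307.00 − 1×410.00 = 2,897.00
  196.40 + 22.8% × (2,897.00 − 2,600.00) = 196.40 + 22.8% × 297.00 = 264.12
Social Insurance: 4% × 3,307.00 = 132.28
Total: 264.12 + 132.28 = 396.40

396.40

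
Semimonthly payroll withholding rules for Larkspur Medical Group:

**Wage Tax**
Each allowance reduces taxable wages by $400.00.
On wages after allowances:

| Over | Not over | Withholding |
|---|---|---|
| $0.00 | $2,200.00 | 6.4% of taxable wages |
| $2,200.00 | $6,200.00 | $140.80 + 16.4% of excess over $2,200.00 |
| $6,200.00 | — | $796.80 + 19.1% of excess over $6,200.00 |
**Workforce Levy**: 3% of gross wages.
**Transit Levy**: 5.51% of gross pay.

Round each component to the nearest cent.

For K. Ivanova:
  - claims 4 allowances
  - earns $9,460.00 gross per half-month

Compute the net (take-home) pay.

$7,541.09

Wage Tax: taxable = $9,460.00 − 4×$400.00 = $7,860.00
  $796.80 + 19.1% × ($7,860.00 − $6,200.00) = $796.80 + 19.1% × $1,660.00 = $1,113.86
Workforce Levy: 3% × $9,460.00 = $283.80
Transit Levy: 5.51% × $9,460.00 = $521.25
Total withheld: $1,113.86 + $283.80 + $521.25 = $1,918.91
Net pay: $9,460.00 − $1,918.91 = $7,541.09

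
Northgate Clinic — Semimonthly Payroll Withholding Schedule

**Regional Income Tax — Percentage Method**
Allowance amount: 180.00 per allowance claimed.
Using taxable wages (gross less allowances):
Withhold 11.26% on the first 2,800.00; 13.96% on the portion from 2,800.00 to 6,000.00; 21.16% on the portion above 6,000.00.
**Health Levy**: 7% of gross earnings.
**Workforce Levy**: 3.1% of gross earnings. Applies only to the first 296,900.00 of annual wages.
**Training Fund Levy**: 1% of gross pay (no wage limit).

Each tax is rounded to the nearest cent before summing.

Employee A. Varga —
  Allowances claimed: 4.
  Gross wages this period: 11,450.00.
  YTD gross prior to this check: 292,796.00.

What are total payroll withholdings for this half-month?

Regional Income Tax: taxable = 11,450.00 − 4×180.00 = 10,730.00
  762.00 + 21.16% × (10,730.00 − 6,000.00) = 762.00 + 21.16% × 4,730.00 = 1,762.87
Health Levy: 7% × 11,450.00 = 801.50
Workforce Levy: cap 296,900.00 − YTD 292,796.00 = 4,104.00 subject; 3.1% × 4,104.00 = 127.22
Training Fund Levy: 1% × 11,450.00 = 114.50
Total: 1,762.87 + 801.50 + 127.22 + 114.50 = 2,806.09

2,806.09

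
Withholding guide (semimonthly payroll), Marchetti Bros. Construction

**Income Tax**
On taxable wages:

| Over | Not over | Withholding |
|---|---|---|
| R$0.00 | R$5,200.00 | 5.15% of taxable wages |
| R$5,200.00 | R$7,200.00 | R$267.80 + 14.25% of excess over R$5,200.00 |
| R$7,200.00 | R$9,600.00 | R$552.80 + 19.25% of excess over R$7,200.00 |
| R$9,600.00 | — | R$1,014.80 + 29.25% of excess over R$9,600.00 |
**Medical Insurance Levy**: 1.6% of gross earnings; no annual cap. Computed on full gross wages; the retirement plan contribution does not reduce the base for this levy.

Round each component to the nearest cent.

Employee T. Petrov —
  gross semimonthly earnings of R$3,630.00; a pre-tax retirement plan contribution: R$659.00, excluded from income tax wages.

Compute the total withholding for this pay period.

R$211.09

Income Tax: taxable = R$3,630.00 − R$659.00 = R$2,971.00
  5.15% × R$2,971.00 = R$153.01
Medical Insurance Levy: 1.6% × R$3,630.00 = R$58.08
Total: R$153.01 + R$58.08 = R$211.09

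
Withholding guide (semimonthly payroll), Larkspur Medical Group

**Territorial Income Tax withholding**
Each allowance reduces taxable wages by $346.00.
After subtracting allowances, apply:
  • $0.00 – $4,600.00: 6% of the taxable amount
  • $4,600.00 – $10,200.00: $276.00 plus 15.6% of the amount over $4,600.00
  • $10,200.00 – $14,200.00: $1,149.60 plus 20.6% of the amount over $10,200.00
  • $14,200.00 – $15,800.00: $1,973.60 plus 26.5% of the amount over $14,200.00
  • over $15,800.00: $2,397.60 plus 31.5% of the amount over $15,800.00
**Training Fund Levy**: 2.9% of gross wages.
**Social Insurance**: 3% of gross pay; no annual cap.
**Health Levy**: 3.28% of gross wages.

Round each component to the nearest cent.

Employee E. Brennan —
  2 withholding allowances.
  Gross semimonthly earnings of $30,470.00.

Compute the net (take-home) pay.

$20,872.18

Territorial Income Tax: taxable = $30,470.00 − 2×$346.00 = $29,778.00
  $2,397.60 + 31.5% × ($29,778.00 − $15,800.00) = $2,397.60 + 31.5% × $13,978.00 = $6,800.67
Training Fund Levy: 2.9% × $30,470.00 = $883.63
Social Insurance: 3% × $30,470.00 = $914.10
Health Levy: 3.28% × $30,470.00 = $999.42
Total withheld: $6,800.67 + $883.63 + $914.10 + $999.42 = $9,597.82
Net pay: $30,470.00 − $9,597.82 = $20,872.18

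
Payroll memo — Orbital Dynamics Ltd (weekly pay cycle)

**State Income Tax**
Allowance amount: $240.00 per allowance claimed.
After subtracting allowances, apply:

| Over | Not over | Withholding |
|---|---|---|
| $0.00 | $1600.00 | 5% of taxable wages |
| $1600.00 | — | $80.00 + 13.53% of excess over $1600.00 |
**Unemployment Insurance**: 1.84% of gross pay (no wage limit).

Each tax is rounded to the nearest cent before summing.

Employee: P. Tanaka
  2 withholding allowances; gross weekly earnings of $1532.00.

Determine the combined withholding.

State Income Tax: taxable = $1532.00 − 2×$240.00 = $1052.00
  5% × $1052.00 = $52.60
Unemployment Insurance: 1.84% × $1532.00 = $28.19
Total: $52.60 + $28.19 = $80.79

$80.79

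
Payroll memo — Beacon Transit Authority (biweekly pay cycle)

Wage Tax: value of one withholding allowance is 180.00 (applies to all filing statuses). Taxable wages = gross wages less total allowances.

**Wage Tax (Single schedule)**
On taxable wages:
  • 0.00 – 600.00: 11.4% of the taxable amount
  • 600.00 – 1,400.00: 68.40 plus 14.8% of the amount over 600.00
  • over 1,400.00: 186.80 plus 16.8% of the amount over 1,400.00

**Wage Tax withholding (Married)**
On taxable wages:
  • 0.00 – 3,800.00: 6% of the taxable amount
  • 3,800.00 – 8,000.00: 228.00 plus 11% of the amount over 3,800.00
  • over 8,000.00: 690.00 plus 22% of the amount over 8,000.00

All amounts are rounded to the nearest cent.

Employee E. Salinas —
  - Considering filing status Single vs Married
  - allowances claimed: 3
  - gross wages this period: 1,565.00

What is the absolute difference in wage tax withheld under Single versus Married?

Wage Tax (Single): taxable = 1,565.00 − 3×180.00 = 1,025.00
  68.40 + 14.8% × (1,025.00 − 600.00) = 68.40 + 14.8% × 425.00 = 131.30
Wage Tax (Married): taxable = 1,565.00 − 3×180.00 = 1,025.00
  6% × 1,025.00 = 61.50
Difference: |131.30 − 61.50| = 69.80 (higher under Single)

69.80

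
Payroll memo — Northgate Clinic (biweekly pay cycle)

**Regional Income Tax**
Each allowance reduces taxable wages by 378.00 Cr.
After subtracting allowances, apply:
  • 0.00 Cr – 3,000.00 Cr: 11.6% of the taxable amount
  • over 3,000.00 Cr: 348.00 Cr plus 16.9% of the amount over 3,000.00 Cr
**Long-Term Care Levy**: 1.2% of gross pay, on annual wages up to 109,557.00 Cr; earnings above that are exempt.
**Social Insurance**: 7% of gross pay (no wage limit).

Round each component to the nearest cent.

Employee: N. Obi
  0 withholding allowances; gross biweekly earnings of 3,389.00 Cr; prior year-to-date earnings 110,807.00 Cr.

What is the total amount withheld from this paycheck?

Regional Income Tax: taxable = 3,389.00 Cr
  348.00 Cr + 16.9% × (3,389.00 Cr − 3,000.00 Cr) = 348.00 Cr + 16.9% × 389.00 Cr = 413.74 Cr
Long-Term Care Levy: YTD 110,807.00 Cr ≥ cap 109,557.00 Cr → 0.00 Cr
Social Insurance: 7% × 3,389.00 Cr = 237.23 Cr
Total: 413.74 Cr + 0.00 Cr + 237.23 Cr = 650.97 Cr

650.97 Cr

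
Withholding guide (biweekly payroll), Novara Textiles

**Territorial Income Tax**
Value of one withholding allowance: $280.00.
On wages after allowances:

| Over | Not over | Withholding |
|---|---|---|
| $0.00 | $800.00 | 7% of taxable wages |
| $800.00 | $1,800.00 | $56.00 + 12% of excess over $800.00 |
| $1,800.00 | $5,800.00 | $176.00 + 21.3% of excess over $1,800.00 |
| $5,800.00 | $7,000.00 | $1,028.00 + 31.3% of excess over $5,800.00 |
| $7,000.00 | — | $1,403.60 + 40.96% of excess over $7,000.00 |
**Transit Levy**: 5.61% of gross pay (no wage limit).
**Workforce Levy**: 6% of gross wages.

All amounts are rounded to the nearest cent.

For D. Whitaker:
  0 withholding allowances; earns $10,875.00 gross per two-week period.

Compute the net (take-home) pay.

$6,621.61

Territorial Income Tax: taxable = $10,875.00
  $1,403.60 + 40.96% × ($10,875.00 − $7,000.00) = $1,403.60 + 40.96% × $3,875.00 = $2,990.80
Transit Levy: 5.61% × $10,875.00 = $610.09
Workforce Levy: 6% × $10,875.00 = $652.50
Total withheld: $2,990.80 + $610.09 + $652.50 = $4,253.39
Net pay: $10,875.00 − $4,253.39 = $6,621.61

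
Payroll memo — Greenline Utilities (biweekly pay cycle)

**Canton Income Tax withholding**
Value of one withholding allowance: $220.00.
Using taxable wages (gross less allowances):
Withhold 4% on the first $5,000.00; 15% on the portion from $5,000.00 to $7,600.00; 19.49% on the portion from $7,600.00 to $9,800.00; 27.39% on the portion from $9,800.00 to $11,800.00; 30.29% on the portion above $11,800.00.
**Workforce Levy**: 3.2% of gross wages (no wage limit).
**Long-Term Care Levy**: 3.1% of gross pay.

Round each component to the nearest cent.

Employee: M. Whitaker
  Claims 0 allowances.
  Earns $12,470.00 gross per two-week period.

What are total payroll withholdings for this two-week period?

$2,555.13

Canton Income Tax: taxable = $12,470.00
  $1,566.58 + 30.29% × ($12,470.00 − $11,800.00) = $1,566.58 + 30.29% × $670.00 = $1,769.52
Workforce Levy: 3.2% × $12,470.00 = $399.04
Long-Term Care Levy: 3.1% × $12,470.00 = $386.57
Total: $1,769.52 + $399.04 + $386.57 = $2,555.13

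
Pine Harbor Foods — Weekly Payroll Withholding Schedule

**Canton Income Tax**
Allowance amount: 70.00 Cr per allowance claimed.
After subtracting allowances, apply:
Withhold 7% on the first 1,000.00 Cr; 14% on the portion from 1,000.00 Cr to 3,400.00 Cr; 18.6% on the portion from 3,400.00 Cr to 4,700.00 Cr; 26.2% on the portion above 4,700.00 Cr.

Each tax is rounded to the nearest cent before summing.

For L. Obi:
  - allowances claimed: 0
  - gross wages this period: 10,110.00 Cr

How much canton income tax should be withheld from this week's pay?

Canton Income Tax: taxable = 10,110.00 Cr
  647.80 Cr + 26.2% × (10,110.00 Cr − 4,700.00 Cr) = 647.80 Cr + 26.2% × 5,410.00 Cr = 2,065.22 Cr

2,065.22 Cr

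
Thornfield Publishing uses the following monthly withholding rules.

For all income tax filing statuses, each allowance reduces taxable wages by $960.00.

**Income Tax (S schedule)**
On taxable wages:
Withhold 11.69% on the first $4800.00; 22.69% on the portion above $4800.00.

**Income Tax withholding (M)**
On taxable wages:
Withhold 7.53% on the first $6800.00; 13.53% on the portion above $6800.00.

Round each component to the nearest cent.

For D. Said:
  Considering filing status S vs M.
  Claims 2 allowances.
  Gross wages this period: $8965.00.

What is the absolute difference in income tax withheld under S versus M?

Income Tax (S): taxable = $8965.00 − 2×$960.00 = $7045.00
  $561.12 + 22.69% × ($7045.00 − $4800.00) = $561.12 + 22.69% × $2245.00 = $1070.51
Income Tax (M): taxable = $8965.00 − 2×$960.00 = $7045.00
  $512.04 + 13.53% × ($7045.00 − $6800.00) = $512.04 + 13.53% × $245.00 = $545.19
Difference: |$1070.51 − $545.19| = $525.32 (higher under S)

$525.32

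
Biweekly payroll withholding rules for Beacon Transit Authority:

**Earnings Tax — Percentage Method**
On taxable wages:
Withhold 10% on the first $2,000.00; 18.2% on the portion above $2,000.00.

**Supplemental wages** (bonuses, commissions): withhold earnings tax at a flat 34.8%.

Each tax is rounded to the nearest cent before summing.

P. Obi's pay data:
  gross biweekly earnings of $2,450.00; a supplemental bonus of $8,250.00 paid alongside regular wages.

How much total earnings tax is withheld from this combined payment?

$3,152.90

Earnings Tax: taxable = $2,450.00
  $200.00 + 18.2% × ($2,450.00 − $2,000.00) = $200.00 + 18.2% × $450.00 = $281.90
Supplemental (34.8% flat on bonus): 34.8% × $8,250.00 = $2,871.00
Total earnings tax: $281.90 + $2,871.00 = $3,152.90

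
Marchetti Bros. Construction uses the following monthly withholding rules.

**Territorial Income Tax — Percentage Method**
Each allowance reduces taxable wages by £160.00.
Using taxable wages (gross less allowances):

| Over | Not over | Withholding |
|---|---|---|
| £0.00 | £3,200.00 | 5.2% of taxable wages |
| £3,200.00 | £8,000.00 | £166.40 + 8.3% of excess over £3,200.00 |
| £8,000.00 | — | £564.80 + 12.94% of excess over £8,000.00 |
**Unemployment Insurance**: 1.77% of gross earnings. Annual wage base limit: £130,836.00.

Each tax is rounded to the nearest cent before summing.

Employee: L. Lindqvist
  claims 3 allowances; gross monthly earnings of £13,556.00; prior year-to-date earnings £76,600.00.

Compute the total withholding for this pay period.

£1,461.57

Territorial Income Tax: taxable = £13,556.00 − 3×£160.00 = £13,076.00
  £564.80 + 12.94% × (£13,076.00 − £8,000.00) = £564.80 + 12.94% × £5,076.00 = £1,221.63
Unemployment Insurance: 1.77% × £13,556.00 = £239.94
Total: £1,221.63 + £239.94 = £1,461.57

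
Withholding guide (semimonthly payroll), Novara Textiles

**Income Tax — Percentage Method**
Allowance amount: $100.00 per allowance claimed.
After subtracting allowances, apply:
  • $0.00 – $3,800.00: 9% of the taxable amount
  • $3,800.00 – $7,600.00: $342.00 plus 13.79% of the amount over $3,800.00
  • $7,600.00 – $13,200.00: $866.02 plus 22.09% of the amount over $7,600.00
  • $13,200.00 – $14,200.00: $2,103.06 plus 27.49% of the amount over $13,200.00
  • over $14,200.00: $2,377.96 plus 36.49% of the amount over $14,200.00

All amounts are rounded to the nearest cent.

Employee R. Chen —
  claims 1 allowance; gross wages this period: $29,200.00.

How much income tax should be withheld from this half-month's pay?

$7,814.97

Income Tax: taxable = $29,200.00 − 1×$100.00 = $29,100.00
  $2,377.96 + 36.49% × ($29,100.00 − $14,200.00) = $2,377.96 + 36.49% × $14,900.00 = $7,814.97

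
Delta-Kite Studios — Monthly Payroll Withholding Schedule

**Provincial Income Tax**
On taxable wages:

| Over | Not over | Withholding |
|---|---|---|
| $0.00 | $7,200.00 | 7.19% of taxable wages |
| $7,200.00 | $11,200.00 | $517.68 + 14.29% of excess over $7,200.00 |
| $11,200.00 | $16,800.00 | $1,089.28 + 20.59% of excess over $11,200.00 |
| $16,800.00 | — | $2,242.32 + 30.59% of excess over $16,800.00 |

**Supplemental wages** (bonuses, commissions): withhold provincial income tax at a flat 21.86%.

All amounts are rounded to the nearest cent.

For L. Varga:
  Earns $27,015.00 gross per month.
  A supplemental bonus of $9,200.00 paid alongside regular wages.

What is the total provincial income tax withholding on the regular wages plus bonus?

$7,378.21

Provincial Income Tax: taxable = $27,015.00
  $2,242.32 + 30.59% × ($27,015.00 − $16,800.00) = $2,242.32 + 30.59% × $10,215.00 = $5,367.09
Supplemental (21.86% flat on bonus): 21.86% × $9,200.00 = $2,011.12
Total provincial income tax: $5,367.09 + $2,011.12 = $7,378.21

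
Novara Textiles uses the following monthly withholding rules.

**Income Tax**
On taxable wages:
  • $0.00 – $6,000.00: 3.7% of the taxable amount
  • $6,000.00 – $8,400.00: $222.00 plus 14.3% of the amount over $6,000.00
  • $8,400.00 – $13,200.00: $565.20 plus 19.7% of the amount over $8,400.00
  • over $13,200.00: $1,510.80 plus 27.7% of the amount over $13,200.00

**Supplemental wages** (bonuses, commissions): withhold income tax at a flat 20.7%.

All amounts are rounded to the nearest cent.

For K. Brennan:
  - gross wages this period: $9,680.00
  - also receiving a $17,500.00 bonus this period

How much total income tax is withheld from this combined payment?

$4,439.86

Income Tax: taxable = $9,680.00
  $565.20 + 19.7% × ($9,680.00 − $8,400.00) = $565.20 + 19.7% × $1,280.00 = $817.36
Supplemental (20.7% flat on bonus): 20.7% × $17,500.00 = $3,622.50
Total income tax: $817.36 + $3,622.50 = $4,439.86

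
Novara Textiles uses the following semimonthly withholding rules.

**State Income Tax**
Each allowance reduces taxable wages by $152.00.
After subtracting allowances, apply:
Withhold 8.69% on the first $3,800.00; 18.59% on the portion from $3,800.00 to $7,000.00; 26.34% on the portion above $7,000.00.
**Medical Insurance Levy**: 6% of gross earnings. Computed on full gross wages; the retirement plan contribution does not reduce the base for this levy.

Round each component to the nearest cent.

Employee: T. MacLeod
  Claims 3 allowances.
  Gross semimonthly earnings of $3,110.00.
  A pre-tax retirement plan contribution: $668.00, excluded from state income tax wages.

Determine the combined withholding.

$359.18

State Income Tax: taxable = $3,110.00 − $668.00 − 3×$152.00 = $1,986.00
  8.69% × $1,986.00 = $172.58
Medical Insurance Levy: 6% × $3,110.00 = $186.60
Total: $172.58 + $186.60 = $359.18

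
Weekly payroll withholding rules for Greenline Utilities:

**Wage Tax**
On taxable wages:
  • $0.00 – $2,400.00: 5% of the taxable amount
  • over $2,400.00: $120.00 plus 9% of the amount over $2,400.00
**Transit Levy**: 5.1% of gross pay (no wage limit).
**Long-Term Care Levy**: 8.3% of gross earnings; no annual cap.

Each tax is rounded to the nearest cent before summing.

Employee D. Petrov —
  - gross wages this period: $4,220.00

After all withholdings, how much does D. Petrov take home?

Wage Tax: taxable = $4,220.00
  $120.00 + 9% × ($4,220.00 − $2,400.00) = $120.00 + 9% × $1,820.00 = $283.80
Transit Levy: 5.1% × $4,220.00 = $215.22
Long-Term Care Levy: 8.3% × $4,220.00 = $350.26
Total withheld: $283.80 + $215.22 + $350.26 = $849.28
Net pay: $4,220.00 − $849.28 = $3,370.72

$3,370.72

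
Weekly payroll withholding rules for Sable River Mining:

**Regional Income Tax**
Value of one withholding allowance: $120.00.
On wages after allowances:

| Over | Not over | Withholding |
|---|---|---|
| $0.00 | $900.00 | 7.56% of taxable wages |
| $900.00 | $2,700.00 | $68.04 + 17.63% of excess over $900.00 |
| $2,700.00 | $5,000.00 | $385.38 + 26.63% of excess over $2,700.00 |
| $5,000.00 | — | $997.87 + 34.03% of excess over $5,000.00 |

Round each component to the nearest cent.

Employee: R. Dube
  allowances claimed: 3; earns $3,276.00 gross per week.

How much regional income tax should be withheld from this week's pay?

Regional Income Tax: taxable = $3,276.00 − 3×$120.00 = $2,916.00
  $385.38 + 26.63% × ($2,916.00 − $2,700.00) = $385.38 + 26.63% × $216.00 = $442.90

$442.90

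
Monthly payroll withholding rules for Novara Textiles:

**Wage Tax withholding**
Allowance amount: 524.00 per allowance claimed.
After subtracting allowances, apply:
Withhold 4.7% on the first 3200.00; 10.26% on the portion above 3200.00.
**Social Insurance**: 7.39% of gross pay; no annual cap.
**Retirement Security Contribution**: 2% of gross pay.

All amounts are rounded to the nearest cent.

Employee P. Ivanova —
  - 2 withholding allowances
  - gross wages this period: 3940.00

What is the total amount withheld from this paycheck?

Wage Tax: taxable = 3940.00 − 2×524.00 = 2892.00
  4.7% × 2892.00 = 135.92
Social Insurance: 7.39% × 3940.00 = 291.17
Retirement Security Contribution: 2% × 3940.00 = 78.80
Total: 135.92 + 291.17 + 78.80 = 505.89

505.89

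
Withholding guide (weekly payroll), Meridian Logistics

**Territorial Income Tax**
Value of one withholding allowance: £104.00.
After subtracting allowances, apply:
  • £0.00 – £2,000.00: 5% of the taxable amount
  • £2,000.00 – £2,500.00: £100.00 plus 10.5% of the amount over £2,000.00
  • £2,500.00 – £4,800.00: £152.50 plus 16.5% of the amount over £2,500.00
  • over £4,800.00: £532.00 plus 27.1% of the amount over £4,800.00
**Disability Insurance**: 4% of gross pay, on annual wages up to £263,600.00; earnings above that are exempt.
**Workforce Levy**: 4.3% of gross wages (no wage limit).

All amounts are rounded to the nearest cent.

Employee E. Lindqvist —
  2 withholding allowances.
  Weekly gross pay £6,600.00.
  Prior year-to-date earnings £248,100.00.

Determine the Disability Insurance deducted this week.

£264.00

Disability Insurance: 4% × £6,600.00 = £264.00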